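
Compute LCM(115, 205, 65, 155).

1900145

lcm(115, 205) = 115·205/gcd = 23575/5 = 4715
lcm(4715, 65) = 4715·65/gcd = 306475/5 = 61295
lcm(61295, 155) = 61295·155/gcd = 9500725/5 = 1900145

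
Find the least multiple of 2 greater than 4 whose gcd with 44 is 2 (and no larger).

6

44 = 2·22. Any a with gcd(a, 44) = 2 is a multiple of 2, say 2s, with s coprime to 22.
Need s > 4/2, so s ≥ 3. First s ≥ 3 with gcd(s, 22) = 1 is s = 3. Thus a = 2·3 = 6.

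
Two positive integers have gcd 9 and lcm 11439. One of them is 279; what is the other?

Using mn = gcd(m,n)·lcm(m,n) = 9·11439 = 102951, we get n = 102951/279 = 369.

369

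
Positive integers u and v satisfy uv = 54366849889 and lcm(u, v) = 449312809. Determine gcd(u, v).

121

From gcd × lcm = uv: gcd = 54366849889 / 449312809 = 121.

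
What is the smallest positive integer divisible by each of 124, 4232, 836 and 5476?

37536786232

lcm(124, 4232) = 124·4232/gcd = 524768/4 = 131192
lcm(131192, 836) = 131192·836/gcd = 109676512/4 = 27419128
lcm(27419128, 5476) = 27419128·5476/gcd = 150147144928/4 = 37536786232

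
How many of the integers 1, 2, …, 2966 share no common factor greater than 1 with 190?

190 = 2·5·19. Inclusion–exclusion on these primes:
2966 − ⌊2966/2⌋ − ⌊2966/5⌋ − ⌊2966/19⌋ + ⌊2966/10⌋ + ⌊2966/38⌋ + ⌊2966/95⌋ − ⌊2966/190⌋ = 1124

1124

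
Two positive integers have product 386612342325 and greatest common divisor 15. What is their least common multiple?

Since gcd(a,b)·lcm(a,b) = ab, lcm = 386612342325/15 = 25774156155.

25774156155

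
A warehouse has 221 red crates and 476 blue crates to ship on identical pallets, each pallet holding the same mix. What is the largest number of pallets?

221 = 13 · 17
476 = 2² · 7 · 17
Common: 17 = 17

17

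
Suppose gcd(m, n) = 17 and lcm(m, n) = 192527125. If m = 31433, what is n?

Using mn = gcd(m,n)·lcm(m,n) = 17·192527125 = 3272961125, we get n = 3272961125/31433 = 104125.

104125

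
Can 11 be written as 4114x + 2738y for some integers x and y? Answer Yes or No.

By Bézout, 4114x + 2738y = 11 has integer solutions iff gcd(4114, 2738) | 11.
Euclid: 4114 = 1·2738 + 1376; 2738 = 1·1376 + 1362; 1376 = 1·1362 + 14; 1362 = 97·14 + 4; 14 = 3·4 + 2; 4 = 2·2 + 0. gcd = 2; 11 mod 2 = 1. No.

No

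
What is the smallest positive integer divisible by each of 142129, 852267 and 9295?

39421610085

lcm(142129, 852267) = 142129·852267/gcd = 121131856443/169 = 716756547
lcm(716756547, 9295) = 716756547·9295/gcd = 6662252104365/169 = 39421610085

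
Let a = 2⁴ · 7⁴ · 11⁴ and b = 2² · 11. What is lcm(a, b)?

562448656

max exponent per prime: 2⁴ · 7⁴ · 11⁴ = 562448656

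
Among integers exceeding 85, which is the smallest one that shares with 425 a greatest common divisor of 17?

102

Multiples of 17 above 85: 17·6, 17·7, … . Need the cofactor coprime to 425/17 = 25.
Checking s = 6, 7, … the first with gcd(s, 25) = 1 is s = 6, giving 102.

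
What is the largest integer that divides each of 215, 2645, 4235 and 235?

5

gcd(215, 2645): 2645 = 12·215 + 65; 215 = 3·65 + 20; 65 = 3·20 + 5; 20 = 4·5 + 0 → 5
gcd(5, 4235): 4235 = 847·5 + 0 → 5
gcd(5, 235): 235 = 47·5 + 0 → 5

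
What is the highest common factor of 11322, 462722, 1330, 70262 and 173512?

11322 = 2 · 3² · 17 · 37; 462722 = 2 · 13² · 37²; 1330 = 2 · 5 · 7 · 19; 70262 = 2 · 19 · 43²; 173512 = 2³ · 23² · 41
gcd takes min exponent of each prime: 2 = 2

2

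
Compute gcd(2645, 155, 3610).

5

2645 = 5 · 23²; 155 = 5 · 31; 3610 = 2 · 5 · 19²
gcd takes min exponent of each prime: 5 = 5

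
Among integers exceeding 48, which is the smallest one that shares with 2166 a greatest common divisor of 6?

54

2166 = 6·361. Any k with gcd(k, 2166) = 6 is a multiple of 6, say 6s, with s coprime to 361.
Need s > 48/6, so s ≥ 9. First s ≥ 9 with gcd(s, 361) = 1 is s = 9. Thus k = 6·9 = 54.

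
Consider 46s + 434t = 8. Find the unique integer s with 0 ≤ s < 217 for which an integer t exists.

170

Reduce mod 434: 46s ≡ 8 (mod 434). With g = gcd(46, 434) = 2 dividing 8, divide through: 23s ≡ 4 (mod 217).
Since gcd(23, 217) = 1, s ≡ 4·(23)⁻¹ ≡ 170 (mod 217). Smallest non-negative: 170.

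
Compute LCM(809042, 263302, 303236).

30298336499132

809042 = 2 · 13 · 29² · 37; 263302 = 2 · 13² · 19 · 41; 303236 = 2² · 41 · 43²
lcm takes max exponent of each prime: 2² · 13² · 19 · 29² · 37 · 41 · 43² = 30298336499132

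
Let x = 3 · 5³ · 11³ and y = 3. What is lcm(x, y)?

max exponent per prime: 3 · 5³ · 11³ = 499125

499125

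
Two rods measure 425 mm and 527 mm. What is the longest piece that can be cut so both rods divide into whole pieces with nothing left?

Euclid: 527 = 1·425 + 102; 425 = 4·102 + 17; 102 = 6·17 + 0. Last nonzero remainder: 17.

17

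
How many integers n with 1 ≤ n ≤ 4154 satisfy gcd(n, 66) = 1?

Prime factors of 66: 2, 3, 11. Count integers ≤ 4154 divisible by none of them.
By inclusion–exclusion: 4154 − ⌊4154/2⌋ − ⌊4154/3⌋ − ⌊4154/11⌋ + ⌊4154/6⌋ + ⌊4154/22⌋ + ⌊4154/33⌋ − ⌊4154/66⌋ = 1259.

1259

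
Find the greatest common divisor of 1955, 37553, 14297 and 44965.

1955 = 5 · 17 · 23; 37553 = 17 · 47²; 14297 = 17 · 29²; 44965 = 5 · 17 · 23²
gcd takes min exponent of each prime: 17 = 17

17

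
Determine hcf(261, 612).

261 = 3² · 29
612 = 2² · 3² · 17
Common: 3² = 9

9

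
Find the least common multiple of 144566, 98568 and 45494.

144566 = 2 · 41² · 43; 98568 = 2³ · 3² · 37²; 45494 = 2 · 23² · 43
lcm takes max exponent of each prime: 2³ · 3² · 23² · 37² · 41² · 43 = 3769014303576

3769014303576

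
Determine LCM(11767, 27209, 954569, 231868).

11767 = 7 · 41²; 27209 = 7 · 13² · 23; 954569 = 7³ · 11² · 23; 231868 = 2² · 7³ · 13²
lcm takes max exponent of each prime: 2² · 7³ · 11² · 13² · 23 · 41² = 1084730210564

1084730210564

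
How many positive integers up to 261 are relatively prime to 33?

Prime factors of 33: 3, 11. Count integers ≤ 261 divisible by none of them.
By inclusion–exclusion: 261 − ⌊261/3⌋ − ⌊261/11⌋ + ⌊261/33⌋ = 158.

158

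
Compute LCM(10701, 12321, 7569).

10701 = 3² · 29 · 41; 12321 = 3² · 37²; 7569 = 3² · 29²
lcm takes max exponent of each prime: 3² · 29² · 37² · 41 = 424840401

424840401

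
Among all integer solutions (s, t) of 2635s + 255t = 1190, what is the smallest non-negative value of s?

2

Reduce mod 255: 2635s ≡ 1190 (mod 255). With g = gcd(2635, 255) = 85 dividing 1190, divide through: 31s ≡ 14 (mod 3).
Since gcd(31, 3) = 1, s ≡ 14·(31)⁻¹ ≡ 2 (mod 3). Smallest non-negative: 2.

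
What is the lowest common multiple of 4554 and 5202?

4554 = 2 · 3² · 11 · 23; 5202 = 2 · 3² · 17²
max exponents: 2 · 3² · 11 · 17² · 23 = 1316106

1316106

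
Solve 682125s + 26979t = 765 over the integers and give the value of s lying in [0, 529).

53

Euclid: 682125 = 25·26979 + 7650; 26979 = 3·7650 + 4029; 7650 = 1·4029 + 3621; 4029 = 1·3621 + 408; 3621 = 8·408 + 357; 408 = 1·357 + 51; 357 = 7·51 + 0 → gcd = 51; 765 = 51·15.
Back-substitution yields 682125·(-67) + 26979·(1694) = 51, so one solution is s = -67·15 = -1005, t = 1694·15 = 25410.
Solutions in s differ by 26979/51 = 529; the one in [0, 529) is -1005 mod 529 = 53.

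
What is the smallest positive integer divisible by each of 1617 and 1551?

1617 = 3 · 7² · 11; 1551 = 3 · 11 · 47
max exponents: 3 · 7² · 11 · 47 = 75999

75999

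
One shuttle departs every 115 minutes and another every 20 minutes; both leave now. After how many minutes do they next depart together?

gcd first: 115 = 5·20 + 15; 20 = 1·15 + 5; 15 = 3·5 + 0 → gcd = 5
lcm = 115·20/gcd = 2300/5 = 460

460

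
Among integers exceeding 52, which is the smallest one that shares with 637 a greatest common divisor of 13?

65

Multiples of 13 above 52: 13·5, 13·6, … . Need the cofactor coprime to 637/13 = 49.
Checking s = 5, 6, … the first with gcd(s, 49) = 1 is s = 5, giving 65.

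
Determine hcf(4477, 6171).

121

Euclid: 6171 = 1·4477 + 1694; 4477 = 2·1694 + 1089; 1694 = 1·1089 + 605; 1089 = 1·605 + 484; 605 = 1·484 + 121; 484 = 4·121 + 0. Last nonzero remainder: 121.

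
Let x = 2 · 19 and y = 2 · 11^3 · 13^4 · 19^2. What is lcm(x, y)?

max exponent per prime: 2 · 11^3 · 13^4 · 19^2 = 27446606902

27446606902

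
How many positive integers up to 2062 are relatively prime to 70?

70 = 2·5·7. Inclusion–exclusion on these primes:
2062 − ⌊2062/2⌋ − ⌊2062/5⌋ − ⌊2062/7⌋ + ⌊2062/10⌋ + ⌊2062/14⌋ + ⌊2062/35⌋ − ⌊2062/70⌋ = 707

707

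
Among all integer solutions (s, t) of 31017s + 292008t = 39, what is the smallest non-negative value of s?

Euclid: 292008 = 9·31017 + 12855; 31017 = 2·12855 + 5307; 12855 = 2·5307 + 2241; 5307 = 2·2241 + 825; 2241 = 2·825 + 591; 825 = 1·591 + 234; 591 = 2·234 + 123; 234 = 1·123 + 111; 123 = 1·111 + 12; 111 = 9·12 + 3; 12 = 4·3 + 0 → gcd = 3; 39 = 3·13.
Back-substitution yields 31017·(23715) + 292008·(-2519) = 3, so one solution is s = 23715·13 = 308295, t = -2519·13 = -32747.
Solutions in s differ by 292008/3 = 97336; the one in [0, 97336) is 308295 mod 97336 = 16287.

16287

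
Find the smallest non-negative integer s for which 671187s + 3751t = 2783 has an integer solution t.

Reduce mod 3751: 671187s ≡ 2783 (mod 3751). With g = gcd(671187, 3751) = 121 dividing 2783, divide through: 5547s ≡ 23 (mod 31).
Since gcd(5547, 31) = 1, s ≡ 23·(5547)⁻¹ ≡ 4 (mod 31). Smallest non-negative: 4.

4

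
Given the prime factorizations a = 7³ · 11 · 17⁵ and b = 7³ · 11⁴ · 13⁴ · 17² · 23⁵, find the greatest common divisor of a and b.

1090397

min exponent per shared prime: 7³ · 11 · 17² = 1090397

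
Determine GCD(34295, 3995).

34295 = 5 · 19³
3995 = 5 · 17 · 47
Common: 5 = 5

5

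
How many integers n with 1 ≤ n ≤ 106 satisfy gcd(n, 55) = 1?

55 = 5·11. Inclusion–exclusion on these primes:
106 − ⌊106/5⌋ − ⌊106/11⌋ + ⌊106/55⌋ = 77

77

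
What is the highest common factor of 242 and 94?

Euclid: 242 = 2·94 + 54; 94 = 1·54 + 40; 54 = 1·40 + 14; 40 = 2·14 + 12; 14 = 1·12 + 2; 12 = 6·2 + 0. Last nonzero remainder: 2.

2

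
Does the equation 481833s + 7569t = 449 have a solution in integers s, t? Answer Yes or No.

gcd(481833, 7569): 481833 = 63·7569 + 4986; 7569 = 1·4986 + 2583; 4986 = 1·2583 + 2403; 2583 = 1·2403 + 180; 2403 = 13·180 + 63; 180 = 2·63 + 54; 63 = 1·54 + 9; 54 = 6·9 + 0 → 9
9 does not divide 449, so a solution does not exist.

No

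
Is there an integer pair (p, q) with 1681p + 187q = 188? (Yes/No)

Yes

By Bézout, 1681p + 187q = 188 has integer solutions iff gcd(1681, 187) | 188.
Euclid: 1681 = 8·187 + 185; 187 = 1·185 + 2; 185 = 92·2 + 1; 2 = 2·1 + 0. gcd = 1; 188 mod 1 = 0. Yes.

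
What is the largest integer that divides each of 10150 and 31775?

25

Euclid: 31775 = 3·10150 + 1325; 10150 = 7·1325 + 875; 1325 = 1·875 + 450; 875 = 1·450 + 425; 450 = 1·425 + 25; 425 = 17·25 + 0. Last nonzero remainder: 25.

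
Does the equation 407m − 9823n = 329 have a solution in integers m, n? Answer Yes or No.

By Bézout, 407m − 9823n = 329 has integer solutions iff gcd(407, 9823) | 329.
Euclid: 9823 = 24·407 + 55; 407 = 7·55 + 22; 55 = 2·22 + 11; 22 = 2·11 + 0. gcd = 11; 329 mod 11 = 10. No.

No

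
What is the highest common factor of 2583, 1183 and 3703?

2583 = 3² · 7 · 41; 1183 = 7 · 13²; 3703 = 7 · 23²
gcd takes min exponent of each prime: 7 = 7

7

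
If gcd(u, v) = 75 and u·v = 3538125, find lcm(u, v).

47175

gcd·lcm = product, so lcm = 3538125/75 = 47175.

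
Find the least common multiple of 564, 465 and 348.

564 = 2² · 3 · 47; 465 = 3 · 5 · 31; 348 = 2² · 3 · 29
lcm takes max exponent of each prime: 2² · 3 · 5 · 29 · 31 · 47 = 2535180

2535180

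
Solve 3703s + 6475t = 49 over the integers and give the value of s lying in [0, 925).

Euclid: 6475 = 1·3703 + 2772; 3703 = 1·2772 + 931; 2772 = 2·931 + 910; 931 = 1·910 + 21; 910 = 43·21 + 7; 21 = 3·7 + 0 → gcd = 7; 49 = 7·7.
Back-substitution yields 3703·(-306) + 6475·(175) = 7, so one solution is s = -306·7 = -2142, t = 175·7 = 1225.
Solutions in s differ by 6475/7 = 925; the one in [0, 925) is -2142 mod 925 = 633.

633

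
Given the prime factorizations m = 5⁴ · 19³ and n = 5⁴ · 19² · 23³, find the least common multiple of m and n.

max exponent per prime: 5⁴ · 19³ · 23³ = 52158408125

52158408125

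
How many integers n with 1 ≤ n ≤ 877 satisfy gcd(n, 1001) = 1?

1001 = 7·11·13. Inclusion–exclusion on these primes:
877 − ⌊877/7⌋ − ⌊877/11⌋ − ⌊877/13⌋ + ⌊877/77⌋ + ⌊877/91⌋ + ⌊877/143⌋ − ⌊877/1001⌋ = 632

632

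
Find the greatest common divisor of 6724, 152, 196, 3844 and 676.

gcd(6724, 152): 6724 = 44·152 + 36; 152 = 4·36 + 8; 36 = 4·8 + 4; 8 = 2·4 + 0 → 4
gcd(4, 196): 196 = 49·4 + 0 → 4
gcd(4, 3844): 3844 = 961·4 + 0 → 4
gcd(4, 676): 676 = 169·4 + 0 → 4

4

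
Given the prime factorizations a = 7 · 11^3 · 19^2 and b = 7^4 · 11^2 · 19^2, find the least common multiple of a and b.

1153658891

max exponent per prime: 7^4 · 11^3 · 19^2 = 1153658891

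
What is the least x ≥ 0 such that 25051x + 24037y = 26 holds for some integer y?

Reduce mod 24037: 25051x ≡ 26 (mod 24037). With g = gcd(25051, 24037) = 13 dividing 26, divide through: 1927x ≡ 2 (mod 1849).
Since gcd(1927, 1849) = 1, x ≡ 2·(1927)⁻¹ ≡ 806 (mod 1849). Smallest non-negative: 806.

806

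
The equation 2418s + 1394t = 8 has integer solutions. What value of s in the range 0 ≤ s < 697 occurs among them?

Euclid: 2418 = 1·1394 + 1024; 1394 = 1·1024 + 370; 1024 = 2·370 + 284; 370 = 1·284 + 86; 284 = 3·86 + 26; 86 = 3·26 + 8; 26 = 3·8 + 2; 8 = 4·2 + 0 → gcd = 2; 8 = 2·4.
Back-substitution yields 2418·(162) + 1394·(-281) = 2, so one solution is s = 162·4 = 648, t = -281·4 = -1124.
Solutions in s differ by 1394/2 = 697; the one in [0, 697) is 648 mod 697 = 648.

648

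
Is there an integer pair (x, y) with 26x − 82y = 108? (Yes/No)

By Bézout, 26x − 82y = 108 has integer solutions iff gcd(26, 82) | 108.
Euclid: 82 = 3·26 + 4; 26 = 6·4 + 2; 4 = 2·2 + 0. gcd = 2; 108 mod 2 = 0. Yes.

Yes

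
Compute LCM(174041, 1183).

gcd first: 174041 = 147·1183 + 140; 1183 = 8·140 + 63; 140 = 2·63 + 14; 63 = 4·14 + 7; 14 = 2·7 + 0 → gcd = 7
lcm = 174041·1183/gcd = 205890503/7 = 29412929

29412929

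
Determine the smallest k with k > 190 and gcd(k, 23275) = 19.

209

Multiples of 19 above 190: 19·11, 19·12, … . Need the cofactor coprime to 23275/19 = 1225.
Checking s = 11, 12, … the first with gcd(s, 1225) = 1 is s = 11, giving 209.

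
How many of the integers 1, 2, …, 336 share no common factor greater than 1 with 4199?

4199 = 13·17·19. Inclusion–exclusion on these primes:
336 − ⌊336/13⌋ − ⌊336/17⌋ − ⌊336/19⌋ + ⌊336/221⌋ + ⌊336/247⌋ + ⌊336/323⌋ − ⌊336/4199⌋ = 278

278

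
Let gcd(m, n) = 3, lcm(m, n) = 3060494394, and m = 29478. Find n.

311469

m·n = gcd·lcm = 3·3060494394 = 9181483182, so n = 9181483182/29478 = 311469.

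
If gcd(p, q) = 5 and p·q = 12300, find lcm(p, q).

Since gcd(p,q)·lcm(p,q) = pq, lcm = 12300/5 = 2460.

2460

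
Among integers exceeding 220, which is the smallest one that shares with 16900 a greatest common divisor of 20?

240

gcd(t, 16900) = 20 forces 20 | t; write t = 20s. Then gcd(20s, 20·845) = 20·gcd(s, 845), so need gcd(s, 845) = 1.
20s > 220 gives s ≥ 12. The least s ≥ 12 coprime to 845 is 12, so t = 20·12 = 240.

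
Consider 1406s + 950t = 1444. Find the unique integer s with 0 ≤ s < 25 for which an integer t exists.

gcd(1406, 950) = 38 (Euclid: 1406 = 1·950 + 456; 950 = 2·456 + 38; 456 = 12·38 + 0), and 38 | 1444.
Extended Euclid: 1406·(-2) + 950·(3) = 38. Scale by 38: s₀ = -76.
General solution s = s₀ + 25k; reducing mod 25 gives s = 24 (and t = -34).

24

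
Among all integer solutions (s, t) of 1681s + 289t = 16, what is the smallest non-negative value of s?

196

gcd(1681, 289) = 1 (Euclid: 1681 = 5·289 + 236; 289 = 1·236 + 53; 236 = 4·53 + 24; 53 = 2·24 + 5; 24 = 4·5 + 4; 5 = 1·4 + 1; 4 = 4·1 + 0), and 1 | 16.
Extended Euclid: 1681·(-60) + 289·(349) = 1. Scale by 16: s₀ = -960.
General solution s = s₀ + 289k; reducing mod 289 gives s = 196 (and t = -1140).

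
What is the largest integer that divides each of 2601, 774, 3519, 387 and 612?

gcd(2601, 774): 2601 = 3·774 + 279; 774 = 2·279 + 216; 279 = 1·216 + 63; 216 = 3·63 + 27; 63 = 2·27 + 9; 27 = 3·9 + 0 → 9
gcd(9, 3519): 3519 = 391·9 + 0 → 9
gcd(9, 387): 387 = 43·9 + 0 → 9
gcd(9, 612): 612 = 68·9 + 0 → 9

9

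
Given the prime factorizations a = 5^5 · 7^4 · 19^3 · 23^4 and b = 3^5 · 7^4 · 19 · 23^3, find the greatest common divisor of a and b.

555046373

min exponent per shared prime: 7^4 · 19 · 23^3 = 555046373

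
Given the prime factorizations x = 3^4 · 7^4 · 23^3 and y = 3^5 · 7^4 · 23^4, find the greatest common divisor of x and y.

2366250327

min exponent per shared prime: 3^4 · 7^4 · 23^3 = 2366250327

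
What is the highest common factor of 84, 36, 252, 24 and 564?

12

gcd(84, 36): 84 = 2·36 + 12; 36 = 3·12 + 0 → 12
gcd(12, 252): 252 = 21·12 + 0 → 12
gcd(12, 24): 24 = 2·12 + 0 → 12
gcd(12, 564): 564 = 47·12 + 0 → 12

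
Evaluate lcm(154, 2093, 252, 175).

154 = 2 · 7 · 11; 2093 = 7 · 13 · 23; 252 = 2² · 3² · 7; 175 = 5² · 7
lcm takes max exponent of each prime: 2² · 3² · 5² · 7 · 11 · 13 · 23 = 20720700

20720700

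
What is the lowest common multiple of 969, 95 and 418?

969 = 3 · 17 · 19; 95 = 5 · 19; 418 = 2 · 11 · 19
lcm takes max exponent of each prime: 2 · 3 · 5 · 11 · 17 · 19 = 106590

106590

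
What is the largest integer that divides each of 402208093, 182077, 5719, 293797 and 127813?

133

gcd(402208093, 182077): 402208093 = 2209·182077 + 0 → 182077
gcd(182077, 5719): 182077 = 31·5719 + 4788; 5719 = 1·4788 + 931; 4788 = 5·931 + 133; 931 = 7·133 + 0 → 133
gcd(133, 293797): 293797 = 2209·133 + 0 → 133
gcd(133, 127813): 127813 = 961·133 + 0 → 133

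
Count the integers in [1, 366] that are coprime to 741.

213

741 = 3·13·19. Inclusion–exclusion on these primes:
366 − ⌊366/3⌋ − ⌊366/13⌋ − ⌊366/19⌋ + ⌊366/39⌋ + ⌊366/57⌋ + ⌊366/247⌋ − ⌊366/741⌋ = 213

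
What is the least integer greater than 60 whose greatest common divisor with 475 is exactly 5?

65

Multiples of 5 above 60: 5·13, 5·14, … . Need the cofactor coprime to 475/5 = 95.
Checking s = 13, 14, … the first with gcd(s, 95) = 1 is s = 13, giving 65.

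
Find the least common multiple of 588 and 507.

gcd first: 588 = 1·507 + 81; 507 = 6·81 + 21; 81 = 3·21 + 18; 21 = 1·18 + 3; 18 = 6·3 + 0 → gcd = 3
lcm = 588·507/gcd = 298116/3 = 99372

99372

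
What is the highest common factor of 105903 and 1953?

105903 = 3² · 7 · 41²
1953 = 3² · 7 · 31
Common: 3² · 7 = 63

63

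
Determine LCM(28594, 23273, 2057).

4736567506

28594 = 2 · 17 · 29²; 23273 = 17 · 37²; 2057 = 11² · 17
lcm takes max exponent of each prime: 2 · 11² · 17 · 29² · 37² = 4736567506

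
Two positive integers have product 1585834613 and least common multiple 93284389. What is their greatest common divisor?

17

From gcd × lcm = mn: gcd = 1585834613 / 93284389 = 17.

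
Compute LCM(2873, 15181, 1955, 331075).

2873 = 13² · 17; 15181 = 17 · 19 · 47; 1955 = 5 · 17 · 23; 331075 = 5² · 17 · 19 · 41
lcm takes max exponent of each prime: 5² · 13² · 17 · 19 · 23 · 41 · 47 = 60483760675

60483760675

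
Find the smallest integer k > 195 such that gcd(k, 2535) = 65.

2535 = 65·39. Any k with gcd(k, 2535) = 65 is a multiple of 65, say 65s, with s coprime to 39.
Need s > 195/65, so s ≥ 4. First s ≥ 4 with gcd(s, 39) = 1 is s = 4. Thus k = 65·4 = 260.

260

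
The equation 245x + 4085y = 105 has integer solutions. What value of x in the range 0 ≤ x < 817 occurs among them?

584

Euclid: 4085 = 16·245 + 165; 245 = 1·165 + 80; 165 = 2·80 + 5; 80 = 16·5 + 0 → gcd = 5; 105 = 5·21.
Back-substitution yields 245·(-50) + 4085·(3) = 5, so one solution is x = -50·21 = -1050, y = 3·21 = 63.
Solutions in x differ by 4085/5 = 817; the one in [0, 817) is -1050 mod 817 = 584.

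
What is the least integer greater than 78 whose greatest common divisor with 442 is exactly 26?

104

gcd(k, 442) = 26 forces 26 | k; write k = 26s. Then gcd(26s, 26·17) = 26·gcd(s, 17), so need gcd(s, 17) = 1.
26s > 78 gives s ≥ 4. The least s ≥ 4 coprime to 17 is 4, so k = 26·4 = 104.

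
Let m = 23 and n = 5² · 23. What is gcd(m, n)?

min exponent per shared prime: 23 = 23

23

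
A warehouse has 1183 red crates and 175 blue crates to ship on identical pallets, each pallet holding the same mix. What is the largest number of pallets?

7

Euclid: 1183 = 6·175 + 133; 175 = 1·133 + 42; 133 = 3·42 + 7; 42 = 6·7 + 0. Last nonzero remainder: 7.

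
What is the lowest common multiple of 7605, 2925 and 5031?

7605 = 3² · 5 · 13²; 2925 = 3² · 5² · 13; 5031 = 3² · 13 · 43
lcm takes max exponent of each prime: 3² · 5² · 13² · 43 = 1635075

1635075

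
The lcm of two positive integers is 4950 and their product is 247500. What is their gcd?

From gcd × lcm = pq: gcd = 247500 / 4950 = 50.

50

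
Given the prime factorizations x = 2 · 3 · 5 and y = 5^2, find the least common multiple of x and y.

150

max exponent per prime: 2 · 3 · 5^2 = 150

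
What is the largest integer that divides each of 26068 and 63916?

76

26068 = 2² · 7³ · 19
63916 = 2² · 19 · 29²
Common: 2² · 19 = 76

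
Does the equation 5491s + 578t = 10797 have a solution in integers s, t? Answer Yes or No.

No

gcd(5491, 578): 5491 = 9·578 + 289; 578 = 2·289 + 0 → 289
289 does not divide 10797, so a solution does not exist.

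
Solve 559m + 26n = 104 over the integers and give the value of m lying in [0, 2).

0

gcd(559, 26) = 13 (Euclid: 559 = 21·26 + 13; 26 = 2·13 + 0), and 13 | 104.
Extended Euclid: 559·(1) + 26·(-21) = 13. Scale by 8: m₀ = 8.
General solution m = m₀ + 2t; reducing mod 2 gives m = 0 (and n = 4).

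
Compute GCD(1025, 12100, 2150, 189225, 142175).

gcd(1025, 12100): 12100 = 11·1025 + 825; 1025 = 1·825 + 200; 825 = 4·200 + 25; 200 = 8·25 + 0 → 25
gcd(25, 2150): 2150 = 86·25 + 0 → 25
gcd(25, 189225): 189225 = 7569·25 + 0 → 25
gcd(25, 142175): 142175 = 5687·25 + 0 → 25

25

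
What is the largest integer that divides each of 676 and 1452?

4

676 = 2² · 13²
1452 = 2² · 3 · 11²
Common: 2² = 4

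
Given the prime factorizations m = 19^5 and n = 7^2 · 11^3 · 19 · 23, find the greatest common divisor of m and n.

min exponent per shared prime: 19 = 19

19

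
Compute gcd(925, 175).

25

Euclid: 925 = 5·175 + 50; 175 = 3·50 + 25; 50 = 2·25 + 0. Last nonzero remainder: 25.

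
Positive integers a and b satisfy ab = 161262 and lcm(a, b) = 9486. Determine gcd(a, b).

17

gcd·lcm = product, so gcd = 161262/9486 = 17.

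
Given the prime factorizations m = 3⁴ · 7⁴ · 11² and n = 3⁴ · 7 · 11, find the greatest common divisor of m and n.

min exponent per shared prime: 3⁴ · 7 · 11 = 6237

6237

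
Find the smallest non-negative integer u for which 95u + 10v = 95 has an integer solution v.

Euclid: 95 = 9·10 + 5; 10 = 2·5 + 0 → gcd = 5; 95 = 5·19.
Back-substitution yields 95·(1) + 10·(-9) = 5, so one solution is u = 1·19 = 19, v = -9·19 = -171.
Solutions in u differ by 10/5 = 2; the one in [0, 2) is 19 mod 2 = 1.

1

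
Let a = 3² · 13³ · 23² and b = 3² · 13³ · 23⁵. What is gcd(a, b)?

min exponent per shared prime: 3² · 13³ · 23² = 10459917

10459917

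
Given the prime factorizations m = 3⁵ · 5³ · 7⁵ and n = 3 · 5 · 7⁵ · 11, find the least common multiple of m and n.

5615638875

max exponent per prime: 3⁵ · 5³ · 7⁵ · 11 = 5615638875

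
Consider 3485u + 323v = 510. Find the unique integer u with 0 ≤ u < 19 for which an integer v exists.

gcd(3485, 323) = 17 (Euclid: 3485 = 10·323 + 255; 323 = 1·255 + 68; 255 = 3·68 + 51; 68 = 1·51 + 17; 51 = 3·17 + 0), and 17 | 510.
Extended Euclid: 3485·(-5) + 323·(54) = 17. Scale by 30: u₀ = -150.
General solution u = u₀ + 19t; reducing mod 19 gives u = 2 (and v = -20).

2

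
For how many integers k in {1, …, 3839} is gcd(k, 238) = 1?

1549

Prime factors of 238: 2, 7, 17. Count integers ≤ 3839 divisible by none of them.
By inclusion–exclusion: 3839 − ⌊3839/2⌋ − ⌊3839/7⌋ − ⌊3839/17⌋ + ⌊3839/14⌋ + ⌊3839/34⌋ + ⌊3839/119⌋ − ⌊3839/238⌋ = 1549.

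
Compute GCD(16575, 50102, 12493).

gcd(16575, 50102): 50102 = 3·16575 + 377; 16575 = 43·377 + 364; 377 = 1·364 + 13; 364 = 28·13 + 0 → 13
gcd(13, 12493): 12493 = 961·13 + 0 → 13

13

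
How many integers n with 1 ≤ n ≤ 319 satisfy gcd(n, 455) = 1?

455 = 5·7·13. Inclusion–exclusion on these primes:
319 − ⌊319/5⌋ − ⌊319/7⌋ − ⌊319/13⌋ + ⌊319/35⌋ + ⌊319/65⌋ + ⌊319/91⌋ − ⌊319/455⌋ = 203

203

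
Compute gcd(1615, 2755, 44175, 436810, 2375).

95

gcd(1615, 2755): 2755 = 1·1615 + 1140; 1615 = 1·1140 + 475; 1140 = 2·475 + 190; 475 = 2·190 + 95; 190 = 2·95 + 0 → 95
gcd(95, 44175): 44175 = 465·95 + 0 → 95
gcd(95, 436810): 436810 = 4598·95 + 0 → 95
gcd(95, 2375): 2375 = 25·95 + 0 → 95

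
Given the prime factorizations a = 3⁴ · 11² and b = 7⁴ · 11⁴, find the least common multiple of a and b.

max exponent per prime: 3⁴ · 7⁴ · 11⁴ = 2847396321

2847396321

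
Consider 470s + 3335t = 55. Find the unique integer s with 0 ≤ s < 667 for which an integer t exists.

Euclid: 3335 = 7·470 + 45; 470 = 10·45 + 20; 45 = 2·20 + 5; 20 = 4·5 + 0 → gcd = 5; 55 = 5·11.
Back-substitution yields 470·(-149) + 3335·(21) = 5, so one solution is s = -149·11 = -1639, t = 21·11 = 231.
Solutions in s differ by 3335/5 = 667; the one in [0, 667) is -1639 mod 667 = 362.

362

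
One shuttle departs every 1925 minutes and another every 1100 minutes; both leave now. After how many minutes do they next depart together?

7700

gcd first: 1925 = 1·1100 + 825; 1100 = 1·825 + 275; 825 = 3·275 + 0 → gcd = 275
lcm = 1925·1100/gcd = 2117500/275 = 7700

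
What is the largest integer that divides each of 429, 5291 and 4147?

429 = 3 · 11 · 13; 5291 = 11 · 13 · 37; 4147 = 11 · 13 · 29
gcd takes min exponent of each prime: 11 · 13 = 143

143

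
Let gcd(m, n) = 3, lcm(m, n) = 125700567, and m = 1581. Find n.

m·n = gcd·lcm = 3·125700567 = 377101701, so n = 377101701/1581 = 238521.

238521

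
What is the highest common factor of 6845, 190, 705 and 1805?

5

gcd(6845, 190): 6845 = 36·190 + 5; 190 = 38·5 + 0 → 5
gcd(5, 705): 705 = 141·5 + 0 → 5
gcd(5, 1805): 1805 = 361·5 + 0 → 5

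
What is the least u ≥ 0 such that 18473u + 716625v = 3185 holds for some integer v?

970

Reduce mod 716625: 18473u ≡ 3185 (mod 716625). With g = gcd(18473, 716625) = 637 dividing 3185, divide through: 29u ≡ 5 (mod 1125).
Since gcd(29, 1125) = 1, u ≡ 5·(29)⁻¹ ≡ 970 (mod 1125). Smallest non-negative: 970.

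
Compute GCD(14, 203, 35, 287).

7

14 = 2 · 7; 203 = 7 · 29; 35 = 5 · 7; 287 = 7 · 41
gcd takes min exponent of each prime: 7 = 7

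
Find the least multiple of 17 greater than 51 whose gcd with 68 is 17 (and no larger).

gcd(x, 68) = 17 forces 17 | x; write x = 17s. Then gcd(17s, 17·4) = 17·gcd(s, 4), so need gcd(s, 4) = 1.
17s > 51 gives s ≥ 4. The least s ≥ 4 coprime to 4 is 5, so x = 17·5 = 85.

85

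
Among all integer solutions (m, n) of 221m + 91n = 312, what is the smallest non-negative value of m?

1

gcd(221, 91) = 13 (Euclid: 221 = 2·91 + 39; 91 = 2·39 + 13; 39 = 3·13 + 0), and 13 | 312.
Extended Euclid: 221·(-2) + 91·(5) = 13. Scale by 24: m₀ = -48.
General solution m = m₀ + 7t; reducing mod 7 gives m = 1 (and n = 1).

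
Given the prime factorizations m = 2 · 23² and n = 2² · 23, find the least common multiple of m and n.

max exponent per prime: 2² · 23² = 2116

2116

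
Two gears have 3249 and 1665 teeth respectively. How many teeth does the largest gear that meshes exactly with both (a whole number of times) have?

9

3249 = 3² · 19²
1665 = 3² · 5 · 37
Common: 3² = 9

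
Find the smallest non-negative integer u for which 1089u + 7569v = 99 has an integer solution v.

Euclid: 7569 = 6·1089 + 1035; 1089 = 1·1035 + 54; 1035 = 19·54 + 9; 54 = 6·9 + 0 → gcd = 9; 99 = 9·11.
Back-substitution yields 1089·(-139) + 7569·(20) = 9, so one solution is u = -139·11 = -1529, v = 20·11 = 220.
Solutions in u differ by 7569/9 = 841; the one in [0, 841) is -1529 mod 841 = 153.

153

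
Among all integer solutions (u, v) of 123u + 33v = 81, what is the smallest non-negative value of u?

gcd(123, 33) = 3 (Euclid: 123 = 3·33 + 24; 33 = 1·24 + 9; 24 = 2·9 + 6; 9 = 1·6 + 3; 6 = 2·3 + 0), and 3 | 81.
Extended Euclid: 123·(-4) + 33·(15) = 3. Scale by 27: u₀ = -108.
General solution u = u₀ + 11t; reducing mod 11 gives u = 2 (and v = -5).

2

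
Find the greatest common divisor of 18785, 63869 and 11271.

gcd(18785, 63869): 63869 = 3·18785 + 7514; 18785 = 2·7514 + 3757; 7514 = 2·3757 + 0 → 3757
gcd(3757, 11271): 11271 = 3·3757 + 0 → 3757

3757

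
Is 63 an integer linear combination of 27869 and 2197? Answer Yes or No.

Yes

gcd(27869, 2197): 27869 = 12·2197 + 1505; 2197 = 1·1505 + 692; 1505 = 2·692 + 121; 692 = 5·121 + 87; 121 = 1·87 + 34; 87 = 2·34 + 19; 34 = 1·19 + 15; 19 = 1·15 + 4; 15 = 3·4 + 3; 4 = 1·3 + 1; 3 = 3·1 + 0 → 1
1 divides 63, so a solution exists.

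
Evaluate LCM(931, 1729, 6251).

568841

lcm(931, 1729) = 931·1729/gcd = 1609699/133 = 12103
lcm(12103, 6251) = 12103·6251/gcd = 75655853/133 = 568841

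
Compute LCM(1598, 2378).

1900022

gcd first: 2378 = 1·1598 + 780; 1598 = 2·780 + 38; 780 = 20·38 + 20; 38 = 1·20 + 18; 20 = 1·18 + 2; 18 = 9·2 + 0 → gcd = 2
lcm = 1598·2378/gcd = 3800044/2 = 1900022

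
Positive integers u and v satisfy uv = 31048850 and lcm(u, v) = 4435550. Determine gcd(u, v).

gcd·lcm = product, so gcd = 31048850/4435550 = 7.

7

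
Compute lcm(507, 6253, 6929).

507 = 3 · 13²; 6253 = 13² · 37; 6929 = 13² · 41
lcm takes max exponent of each prime: 3 · 13² · 37 · 41 = 769119

769119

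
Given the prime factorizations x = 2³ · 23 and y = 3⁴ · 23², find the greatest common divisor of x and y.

23

min exponent per shared prime: 23 = 23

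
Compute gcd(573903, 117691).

17

Euclid: 573903 = 4·117691 + 103139; 117691 = 1·103139 + 14552; 103139 = 7·14552 + 1275; 14552 = 11·1275 + 527; 1275 = 2·527 + 221; 527 = 2·221 + 85; 221 = 2·85 + 51; 85 = 1·51 + 34; 51 = 1·34 + 17; 34 = 2·17 + 0. Last nonzero remainder: 17.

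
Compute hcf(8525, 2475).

Euclid: 8525 = 3·2475 + 1100; 2475 = 2·1100 + 275; 1100 = 4·275 + 0. Last nonzero remainder: 275.

275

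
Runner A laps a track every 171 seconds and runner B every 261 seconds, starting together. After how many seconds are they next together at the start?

171 = 3² · 19; 261 = 3² · 29
max exponents: 3² · 19 · 29 = 4959

4959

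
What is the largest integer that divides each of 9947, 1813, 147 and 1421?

49

gcd(9947, 1813): 9947 = 5·1813 + 882; 1813 = 2·882 + 49; 882 = 18·49 + 0 → 49
gcd(49, 147): 147 = 3·49 + 0 → 49
gcd(49, 1421): 1421 = 29·49 + 0 → 49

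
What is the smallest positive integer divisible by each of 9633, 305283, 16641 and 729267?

9633 = 3 · 13² · 19; 305283 = 3 · 11² · 29²; 16641 = 3² · 43²; 729267 = 3 · 7² · 11² · 41
lcm takes max exponent of each prime: 3² · 7² · 11² · 13² · 19 · 29² · 41 · 43² = 10923983337366099

10923983337366099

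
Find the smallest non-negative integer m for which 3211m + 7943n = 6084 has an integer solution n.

gcd(3211, 7943) = 169 (Euclid: 7943 = 2·3211 + 1521; 3211 = 2·1521 + 169; 1521 = 9·169 + 0), and 169 | 6084.
Extended Euclid: 3211·(5) + 7943·(-2) = 169. Scale by 36: m₀ = 180.
General solution m = m₀ + 47t; reducing mod 47 gives m = 39 (and n = -15).

39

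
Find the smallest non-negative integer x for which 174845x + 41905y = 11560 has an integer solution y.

19

Reduce mod 41905: 174845x ≡ 11560 (mod 41905). With g = gcd(174845, 41905) = 1445 dividing 11560, divide through: 121x ≡ 8 (mod 29).
Since gcd(121, 29) = 1, x ≡ 8·(121)⁻¹ ≡ 19 (mod 29). Smallest non-negative: 19.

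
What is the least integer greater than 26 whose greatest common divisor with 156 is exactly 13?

Multiples of 13 above 26: 13·3, 13·4, … . Need the cofactor coprime to 156/13 = 12.
Checking s = 3, 4, … the first with gcd(s, 12) = 1 is s = 5, giving 65.

65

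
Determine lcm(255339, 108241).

564043851

255339 = 3³ · 7² · 193; 108241 = 7² · 47²
max exponents: 3³ · 7² · 47² · 193 = 564043851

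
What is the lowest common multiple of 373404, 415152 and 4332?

4663500807024

373404 = 2² · 3 · 29² · 37; 415152 = 2⁴ · 3³ · 31²; 4332 = 2² · 3 · 19²
lcm takes max exponent of each prime: 2⁴ · 3³ · 19² · 29² · 31² · 37 = 4663500807024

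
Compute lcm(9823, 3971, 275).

9823 = 11 · 19 · 47; 3971 = 11 · 19²; 275 = 5² · 11
lcm takes max exponent of each prime: 5² · 11 · 19² · 47 = 4665925

4665925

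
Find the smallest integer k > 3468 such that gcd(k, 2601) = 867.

4335

Multiples of 867 above 3468: 867·5, 867·6, … . Need the cofactor coprime to 2601/867 = 3.
Checking s = 5, 6, … the first with gcd(s, 3) = 1 is s = 5, giving 4335.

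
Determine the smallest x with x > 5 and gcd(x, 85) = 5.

10

Multiples of 5 above 5: 5·2, 5·3, … . Need the cofactor coprime to 85/5 = 17.
Checking s = 2, 3, … the first with gcd(s, 17) = 1 is s = 2, giving 10.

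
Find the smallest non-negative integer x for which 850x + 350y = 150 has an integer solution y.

Euclid: 850 = 2·350 + 150; 350 = 2·150 + 50; 150 = 3·50 + 0 → gcd = 50; 150 = 50·3.
Back-substitution yields 850·(-2) + 350·(5) = 50, so one solution is x = -2·3 = -6, y = 5·3 = 15.
Solutions in x differ by 350/50 = 7; the one in [0, 7) is -6 mod 7 = 1.

1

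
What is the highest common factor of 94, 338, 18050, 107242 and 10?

94 = 2 · 47; 338 = 2 · 13²; 18050 = 2 · 5² · 19²; 107242 = 2 · 29 · 43²; 10 = 2 · 5
gcd takes min exponent of each prime: 2 = 2

2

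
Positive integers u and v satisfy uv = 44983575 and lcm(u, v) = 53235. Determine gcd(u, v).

From gcd × lcm = uv: gcd = 44983575 / 53235 = 845.

845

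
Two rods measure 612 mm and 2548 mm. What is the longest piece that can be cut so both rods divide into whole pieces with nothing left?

4

Euclid: 2548 = 4·612 + 100; 612 = 6·100 + 12; 100 = 8·12 + 4; 12 = 3·4 + 0. Last nonzero remainder: 4.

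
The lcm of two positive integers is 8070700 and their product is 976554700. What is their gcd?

gcd·lcm = product, so gcd = 976554700/8070700 = 121.

121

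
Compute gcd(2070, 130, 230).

10

gcd(2070, 130): 2070 = 15·130 + 120; 130 = 1·120 + 10; 120 = 12·10 + 0 → 10
gcd(10, 230): 230 = 23·10 + 0 → 10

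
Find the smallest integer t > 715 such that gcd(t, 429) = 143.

gcd(t, 429) = 143 forces 143 | t; write t = 143s. Then gcd(143s, 143·3) = 143·gcd(s, 3), so need gcd(s, 3) = 1.
143s > 715 gives s ≥ 6. The least s ≥ 6 coprime to 3 is 7, so t = 143·7 = 1001.

1001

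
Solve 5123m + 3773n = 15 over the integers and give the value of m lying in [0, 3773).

545

Reduce mod 3773: 5123m ≡ 15 (mod 3773). With g = gcd(5123, 3773) = 1 dividing 15, divide through: 5123m ≡ 15 (mod 3773).
Since gcd(5123, 3773) = 1, m ≡ 15·(5123)⁻¹ ≡ 545 (mod 3773). Smallest non-negative: 545.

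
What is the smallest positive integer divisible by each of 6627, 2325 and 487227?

26907111075

6627 = 3 · 47²; 2325 = 3 · 5² · 31; 487227 = 3 · 13² · 31²
lcm takes max exponent of each prime: 3 · 5² · 13² · 31² · 47² = 26907111075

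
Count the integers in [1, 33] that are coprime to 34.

34 = 2·17. Inclusion–exclusion on these primes:
33 − ⌊33/2⌋ − ⌊33/17⌋ + ⌊33/34⌋ = 16

16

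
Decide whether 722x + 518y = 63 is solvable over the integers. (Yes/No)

No

By Bézout, 722x + 518y = 63 has integer solutions iff gcd(722, 518) | 63.
Euclid: 722 = 1·518 + 204; 518 = 2·204 + 110; 204 = 1·110 + 94; 110 = 1·94 + 16; 94 = 5·16 + 14; 16 = 1·14 + 2; 14 = 7·2 + 0. gcd = 2; 63 mod 2 = 1. No.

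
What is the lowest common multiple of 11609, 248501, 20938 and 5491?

11609 = 13 · 19 · 47; 248501 = 11 · 19 · 29 · 41; 20938 = 2 · 19² · 29; 5491 = 17² · 19
lcm takes max exponent of each prime: 2 · 11 · 13 · 17² · 19² · 29 · 41 · 47 = 1667442207002

1667442207002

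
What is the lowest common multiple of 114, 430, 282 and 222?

lcm(114, 430) = 114·430/gcd = 49020/2 = 24510
lcm(24510, 282) = 24510·282/gcd = 6911820/6 = 1151970
lcm(1151970, 222) = 1151970·222/gcd = 255737340/6 = 42622890

42622890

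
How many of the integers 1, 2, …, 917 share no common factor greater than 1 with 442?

399

Prime factors of 442: 2, 13, 17. Count integers ≤ 917 divisible by none of them.
By inclusion–exclusion: 917 − ⌊917/2⌋ − ⌊917/13⌋ − ⌊917/17⌋ + ⌊917/26⌋ + ⌊917/34⌋ + ⌊917/221⌋ − ⌊917/442⌋ = 399.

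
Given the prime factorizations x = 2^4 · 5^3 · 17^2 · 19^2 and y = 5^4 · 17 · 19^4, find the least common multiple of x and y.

max exponent per prime: 2^4 · 5^4 · 17^2 · 19^4 = 376627690000

376627690000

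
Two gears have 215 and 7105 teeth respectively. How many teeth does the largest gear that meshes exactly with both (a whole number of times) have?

5

Euclid: 7105 = 33·215 + 10; 215 = 21·10 + 5; 10 = 2·5 + 0. Last nonzero remainder: 5.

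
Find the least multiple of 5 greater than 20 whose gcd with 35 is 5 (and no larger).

25

gcd(m, 35) = 5 forces 5 | m; write m = 5s. Then gcd(5s, 5·7) = 5·gcd(s, 7), so need gcd(s, 7) = 1.
5s > 20 gives s ≥ 5. The least s ≥ 5 coprime to 7 is 5, so m = 5·5 = 25.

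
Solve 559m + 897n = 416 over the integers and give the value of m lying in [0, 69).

Euclid: 897 = 1·559 + 338; 559 = 1·338 + 221; 338 = 1·221 + 117; 221 = 1·117 + 104; 117 = 1·104 + 13; 104 = 8·13 + 0 → gcd = 13; 416 = 13·32.
Back-substitution yields 559·(-8) + 897·(5) = 13, so one solution is m = -8·32 = -256, n = 5·32 = 160.
Solutions in m differ by 897/13 = 69; the one in [0, 69) is -256 mod 69 = 20.

20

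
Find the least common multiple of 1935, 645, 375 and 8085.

26074125

1935 = 3² · 5 · 43; 645 = 3 · 5 · 43; 375 = 3 · 5³; 8085 = 3 · 5 · 7² · 11
lcm takes max exponent of each prime: 3² · 5³ · 7² · 11 · 43 = 26074125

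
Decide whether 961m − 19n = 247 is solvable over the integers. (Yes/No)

By Bézout, 961m − 19n = 247 has integer solutions iff gcd(961, 19) | 247.
Euclid: 961 = 50·19 + 11; 19 = 1·11 + 8; 11 = 1·8 + 3; 8 = 2·3 + 2; 3 = 1·2 + 1; 2 = 2·1 + 0. gcd = 1; 247 mod 1 = 0. Yes.

Yes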